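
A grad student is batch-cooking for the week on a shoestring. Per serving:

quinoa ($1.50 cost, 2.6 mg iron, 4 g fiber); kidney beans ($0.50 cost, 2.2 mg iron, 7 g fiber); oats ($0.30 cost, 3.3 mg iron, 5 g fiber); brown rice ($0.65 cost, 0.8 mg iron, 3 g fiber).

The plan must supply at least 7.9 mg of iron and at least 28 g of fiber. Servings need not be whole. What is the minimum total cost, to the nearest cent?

$1.68

quinoa only: max(7.9/2.6, 28/4) = 7 servings → $10.50.
kidney beans only: max(7.9/2.2, 28/7) = 4 servings → $2.00.
oats only: max(7.9/3.3, 28/5) = 5.6 servings → $1.68.
brown rice only: max(7.9/0.8, 28/3) = 9.875 servings → $6.42.
quinoa + kidney beans: the both-tight solution has a negative serving — not a feasible corner.
quinoa + oats with both targets exact would need a negative amount; discard.
quinoa + brown rice with both tight: 0.2826 servings and 8.957 servings → $6.25.
kidney beans + oats: intersection lies outside the first quadrant.
kidney beans + brown rice with both tight: 1.3 servings and 6.3 servings → $4.75.
oats + brown rice with both tight: 0.2203 servings and 8.966 servings → $5.89.
So the least-cost plan costs $1.68.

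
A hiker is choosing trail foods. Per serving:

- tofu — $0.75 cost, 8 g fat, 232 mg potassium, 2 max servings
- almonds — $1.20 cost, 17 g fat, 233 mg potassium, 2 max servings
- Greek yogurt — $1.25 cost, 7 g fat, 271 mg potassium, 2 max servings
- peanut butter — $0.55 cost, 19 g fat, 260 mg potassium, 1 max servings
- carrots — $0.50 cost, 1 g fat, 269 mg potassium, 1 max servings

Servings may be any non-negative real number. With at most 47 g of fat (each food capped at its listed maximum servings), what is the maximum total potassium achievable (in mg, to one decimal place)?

1494.3 mg

Potassium per g fat: carrots 269, Greek yogurt 38.71, tofu 29, almonds 13.71, peanut butter 13.68.
Take 1 serving of carrots: uses 1 g fat, +269.0 mg potassium (running total 269.0 mg).
Take 2 servings of Greek yogurt: uses 14 g fat, +542.0 mg potassium (running total 811.0 mg).
Take 2 servings of tofu: uses 16 g fat, +464.0 mg potassium (running total 1275.0 mg).
Take 0.9412 servings of almonds: uses 16 g fat, +219.3 mg potassium (running total 1494.3 mg).
Filling greedily by potassium-per-g fat is optimal for one linear limit, giving 1494.3 mg.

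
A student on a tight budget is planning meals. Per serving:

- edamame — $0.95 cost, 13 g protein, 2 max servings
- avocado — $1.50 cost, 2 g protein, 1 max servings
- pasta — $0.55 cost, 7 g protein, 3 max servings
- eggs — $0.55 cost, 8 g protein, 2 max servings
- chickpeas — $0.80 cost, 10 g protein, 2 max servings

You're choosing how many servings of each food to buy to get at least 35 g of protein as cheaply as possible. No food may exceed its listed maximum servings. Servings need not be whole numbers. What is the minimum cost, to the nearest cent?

Cost per g of protein: eggs $0.0688, edamame $0.0731, pasta $0.0786, chickpeas $0.0800, avocado $0.7500.
Take 2 servings of eggs: +16.0 g protein for $1.10 (total $1.10, still need 19.0 g).
Take 1.462 servings of edamame: +19.0 g protein for $1.39 (total $2.49, still need 0.0 g).
Filling from the cheapest source first is optimal under one linear minimum: $2.49.

$2.49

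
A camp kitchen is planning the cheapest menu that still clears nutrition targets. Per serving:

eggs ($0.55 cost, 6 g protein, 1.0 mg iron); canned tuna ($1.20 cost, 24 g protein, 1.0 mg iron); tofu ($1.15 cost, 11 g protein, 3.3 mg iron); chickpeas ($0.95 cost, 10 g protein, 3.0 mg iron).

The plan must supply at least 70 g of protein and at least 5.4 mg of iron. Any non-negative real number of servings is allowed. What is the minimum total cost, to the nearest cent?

eggs only: max(70/6, 5.4/1.0) = 11.67 servings → $6.42.
canned tuna only: max(70/24, 5.4/1.0) = 5.4 servings → $6.48.
tofu only: max(70/11, 5.4/3.3) = 6.364 servings → $7.32.
chickpeas only: max(70/10, 5.4/3.0) = 7 servings → $6.65.
eggs + canned tuna with both tight: 3.311 servings and 2.089 servings → $4.33.
eggs + tofu: the both-tight solution has a negative serving — not a feasible corner.
eggs + chickpeas: intersection lies outside the first quadrant.
canned tuna + tofu with both tight: 2.516 servings and 0.8739 servings → $4.02.
canned tuna + chickpeas with both tight: 2.516 servings and 0.9613 servings → $3.93.
tofu + chickpeas (both tight): parallel constraints — no distinct corner.
The minimum over all feasible corners is $3.93.

$3.93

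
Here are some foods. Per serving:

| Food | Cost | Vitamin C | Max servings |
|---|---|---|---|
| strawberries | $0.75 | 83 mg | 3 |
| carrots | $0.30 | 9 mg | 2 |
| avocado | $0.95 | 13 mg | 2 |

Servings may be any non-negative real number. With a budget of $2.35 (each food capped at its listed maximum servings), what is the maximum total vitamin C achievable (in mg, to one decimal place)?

Vitamin C per dollar: strawberries 110.7, carrots 30, avocado 13.68.
Take 3 servings of strawberries: spends $2.25, +249.0 mg vitamin C (running total 249.0 mg).
Take 0.3333 servings of carrots: spends $0.10, +3.0 mg vitamin C (running total 252.0 mg).
Filling greedily by vitamin C-per-dollar is optimal for one linear limit, giving 252.0 mg.

252.0 mg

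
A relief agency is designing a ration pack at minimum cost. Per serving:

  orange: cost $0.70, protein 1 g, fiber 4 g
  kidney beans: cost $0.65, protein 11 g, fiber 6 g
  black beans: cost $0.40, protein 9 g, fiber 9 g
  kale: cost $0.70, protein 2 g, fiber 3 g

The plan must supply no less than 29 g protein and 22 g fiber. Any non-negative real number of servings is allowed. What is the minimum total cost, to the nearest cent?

$1.29

For a min-cost LP with two ≥-constraints, a basic feasible solution has at most two positive variables.
orange only: max(29/1, 22/4) = 29 servings → $20.30.
kidney beans only: max(29/11, 22/6) = 3.667 servings → $2.38.
black beans only: max(29/9, 22/9) = 3.222 servings → $1.29.
kale only: max(29/2, 22/3) = 14.5 servings → $10.15.
orange + kidney beans with both tight: 1.789 servings and 2.474 servings → $2.86.
orange + black beans: intersection lies outside the first quadrant.
orange + kale with both targets exact would need a negative amount; discard.
kidney beans + black beans with both tight: 1.4 servings and 1.511 servings → $1.51.
kidney beans + kale with both tight: 2.048 servings and 3.238 servings → $3.60.
black beans + kale with both targets exact would need a negative amount; discard.
Cheapest feasible corner: $1.29.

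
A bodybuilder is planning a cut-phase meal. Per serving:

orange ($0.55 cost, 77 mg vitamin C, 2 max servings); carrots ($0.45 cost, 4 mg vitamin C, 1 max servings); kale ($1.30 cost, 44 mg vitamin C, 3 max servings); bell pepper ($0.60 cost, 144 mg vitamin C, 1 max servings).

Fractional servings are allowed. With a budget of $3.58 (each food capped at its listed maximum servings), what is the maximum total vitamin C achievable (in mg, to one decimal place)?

361.6 mg

Vitamin C per dollar: bell pepper 240, orange 140, kale 33.85, carrots 8.889.
Take 1 serving of bell pepper: spends $0.60, +144.0 mg vitamin C (running total 144.0 mg).
Take 2 servings of orange: spends $1.10, +154.0 mg vitamin C (running total 298.0 mg).
Take 1.446 servings of kale: spends $1.88, +63.6 mg vitamin C (running total 361.6 mg).
Filling greedily by vitamin C-per-dollar is optimal for one linear limit, giving 361.6 mg.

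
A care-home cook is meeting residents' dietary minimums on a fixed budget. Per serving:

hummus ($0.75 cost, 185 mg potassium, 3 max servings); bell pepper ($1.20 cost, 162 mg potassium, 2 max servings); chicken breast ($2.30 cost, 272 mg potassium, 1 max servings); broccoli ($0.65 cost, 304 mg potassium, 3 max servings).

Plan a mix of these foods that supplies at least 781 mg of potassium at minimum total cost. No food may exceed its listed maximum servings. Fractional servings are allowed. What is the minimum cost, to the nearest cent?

$1.67

Cost per mg of potassium: broccoli $0.0021, hummus $0.0041, bell pepper $0.0074, chicken breast $0.0085.
Take 2.569 servings of broccoli: +781.0 mg potassium for $1.67 (total $1.67, still need 0.0 mg).
Greedy by cheapest-per-mg is optimal for a single linear constraint, so the minimum cost is $1.67.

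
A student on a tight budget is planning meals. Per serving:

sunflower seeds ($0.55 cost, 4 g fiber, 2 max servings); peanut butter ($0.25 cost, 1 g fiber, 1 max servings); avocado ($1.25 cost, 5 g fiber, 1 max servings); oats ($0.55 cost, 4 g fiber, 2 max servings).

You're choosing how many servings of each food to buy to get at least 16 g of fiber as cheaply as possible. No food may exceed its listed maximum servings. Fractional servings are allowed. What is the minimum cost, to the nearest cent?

Cost per g of fiber: sunflower seeds $0.1375, oats $0.1375, peanut butter $0.2500, avocado $0.2500.
Take 2 servings of sunflower seeds: +8.0 g fiber for $1.10 (total $1.10, still need 8.0 g).
Take 2 servings of oats: +8.0 g fiber for $1.10 (total $2.20, still need 0.0 g).
Filling from the cheapest source first is optimal under one linear minimum: $2.20.

$2.20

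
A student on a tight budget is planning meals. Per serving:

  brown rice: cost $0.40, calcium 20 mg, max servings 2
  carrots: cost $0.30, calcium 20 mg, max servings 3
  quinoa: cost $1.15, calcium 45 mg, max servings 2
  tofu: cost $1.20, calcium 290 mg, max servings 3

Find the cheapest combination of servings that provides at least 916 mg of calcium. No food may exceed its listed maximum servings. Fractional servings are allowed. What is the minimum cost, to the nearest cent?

$4.29

Cost per mg of calcium: tofu $0.0041, carrots $0.0150, brown rice $0.0200, quinoa $0.0256.
Take 3 servings of tofu: +870.0 mg calcium for $3.60 (total $3.60, still need 46.0 mg).
Take 2.3 servings of carrots: +46.0 mg calcium for $0.69 (total $4.29, still need 0.0 mg).
Greedy by cheapest-per-mg is optimal for a single linear constraint, so the minimum cost is $4.29.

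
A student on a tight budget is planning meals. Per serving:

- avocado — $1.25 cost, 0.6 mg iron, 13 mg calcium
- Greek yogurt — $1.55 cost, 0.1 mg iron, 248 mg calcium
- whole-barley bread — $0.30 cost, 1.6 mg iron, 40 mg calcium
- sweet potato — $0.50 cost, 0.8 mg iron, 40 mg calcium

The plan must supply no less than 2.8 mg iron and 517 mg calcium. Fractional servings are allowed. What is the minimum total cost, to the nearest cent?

$3.31

avocado only: max(2.8/0.6, 517/13) = 39.77 servings → $49.71.
Greek yogurt only: max(2.8/0.1, 517/248) = 28 servings → $43.40.
whole-barley bread only: max(2.8/1.6, 517/40) = 12.93 servings → $3.88.
sweet potato only: max(2.8/0.8, 517/40) = 12.93 servings → $6.46.
avocado + Greek yogurt with both tight: 4.357 servings and 1.856 servings → $8.32.
avocado + whole-barley bread: the both-tight solution has a negative serving — not a feasible corner.
avocado + sweet potato: the both-tight solution has a negative serving — not a feasible corner.
Greek yogurt + whole-barley bread with both tight: 1.821 servings and 1.636 servings → $3.31.
Greek yogurt + sweet potato with both tight: 1.551 servings and 3.306 servings → $4.06.
whole-barley bread + sweet potato with both targets exact would need a negative amount; discard.
Cheapest feasible corner: $3.31.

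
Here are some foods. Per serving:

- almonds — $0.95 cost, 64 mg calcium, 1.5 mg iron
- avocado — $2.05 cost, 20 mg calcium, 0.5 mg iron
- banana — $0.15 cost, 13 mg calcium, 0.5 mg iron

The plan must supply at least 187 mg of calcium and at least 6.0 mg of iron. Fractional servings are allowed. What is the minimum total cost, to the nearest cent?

$2.16

An LP optimum is at a vertex; with two nutrient constraints at most two foods are used. Check each candidate.
almonds only: max(187/64, 6.0/1.5) = 4 servings → $3.80.
avocado only: max(187/20, 6.0/0.5) = 12 servings → $24.60.
banana only: max(187/13, 6.0/0.5) = 14.38 servings → $2.16.
almonds + avocado: intersection lies outside the first quadrant.
almonds + banana with both tight: 1.24 servings and 8.28 servings → $2.42.
avocado + banana with both tight: 4.429 servings and 7.571 servings → $10.21.
So the least-cost plan costs $2.16.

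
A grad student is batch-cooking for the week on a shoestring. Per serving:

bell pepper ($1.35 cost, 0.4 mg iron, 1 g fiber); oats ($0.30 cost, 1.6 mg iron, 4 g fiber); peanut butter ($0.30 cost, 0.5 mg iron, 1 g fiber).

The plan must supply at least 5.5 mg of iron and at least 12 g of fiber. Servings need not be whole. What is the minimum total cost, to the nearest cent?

An LP optimum is at a vertex; with two nutrient constraints at most two foods are used. Check each candidate.
bell pepper only: max(5.5/0.4, 12/1) = 13.75 servings → $18.56.
oats only: max(5.5/1.6, 12/4) = 3.438 servings → $1.03.
peanut butter only: max(5.5/0.5, 12/1) = 12 servings → $3.60.
bell pepper + oats (both tight): parallel constraints — no distinct corner.
bell pepper + peanut butter with both tight: 5 servings and 7 servings → $8.85.
oats + peanut butter with both tight: 1.25 servings and 7 servings → $2.48.
So the least-cost plan costs $1.03.

$1.03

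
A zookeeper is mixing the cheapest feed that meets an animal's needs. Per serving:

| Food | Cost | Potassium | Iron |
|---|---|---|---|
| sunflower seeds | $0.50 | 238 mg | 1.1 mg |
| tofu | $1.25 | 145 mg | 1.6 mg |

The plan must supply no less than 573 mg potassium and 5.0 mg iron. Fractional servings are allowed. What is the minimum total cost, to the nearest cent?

$2.27

At the optimum either one food covers both requirements or two foods hit both targets exactly; no other combination can be cheaper.
sunflower seeds only: max(573/238, 5.0/1.1) = 4.545 servings → $2.27.
tofu only: max(573/145, 5.0/1.6) = 3.952 servings → $4.94.
sunflower seeds + tofu with both tight: 0.8667 servings and 2.529 servings → $3.59.
So the least-cost plan costs $2.27.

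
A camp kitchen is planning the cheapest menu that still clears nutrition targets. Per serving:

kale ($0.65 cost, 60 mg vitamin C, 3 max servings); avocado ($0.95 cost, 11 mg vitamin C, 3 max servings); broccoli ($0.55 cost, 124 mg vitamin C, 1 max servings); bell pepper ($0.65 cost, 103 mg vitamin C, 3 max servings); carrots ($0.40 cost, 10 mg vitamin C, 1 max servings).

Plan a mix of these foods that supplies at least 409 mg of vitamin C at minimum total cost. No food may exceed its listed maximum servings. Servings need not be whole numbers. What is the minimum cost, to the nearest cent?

Cost per mg of vitamin C: broccoli $0.0044, bell pepper $0.0063, kale $0.0108, carrots $0.0400, avocado $0.0864.
Take 1 serving of broccoli: +124.0 mg vitamin C for $0.55 (total $0.55, still need 285.0 mg).
Take 2.767 servings of bell pepper: +285.0 mg vitamin C for $1.80 (total $2.35, still need 0.0 mg).
Filling from the cheapest source first is optimal under one linear minimum: $2.35.

$2.35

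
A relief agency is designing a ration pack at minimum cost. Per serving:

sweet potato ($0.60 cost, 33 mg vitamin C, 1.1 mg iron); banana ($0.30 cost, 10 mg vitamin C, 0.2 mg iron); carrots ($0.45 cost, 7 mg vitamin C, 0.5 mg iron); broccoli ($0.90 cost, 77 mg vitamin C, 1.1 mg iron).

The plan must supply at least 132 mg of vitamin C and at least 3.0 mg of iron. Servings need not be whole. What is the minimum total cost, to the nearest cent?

Check every corner: each single food scaled to meet both minima, and each pair solved so both constraints bind.
sweet potato only: max(132/33, 3.0/1.1) = 4 servings → $2.40.
banana only: max(132/10, 3.0/0.2) = 15 servings → $4.50.
carrots only: max(132/7, 3.0/0.5) = 18.86 servings → $8.49.
broccoli only: max(132/77, 3.0/1.1) = 2.727 servings → $2.45.
sweet potato + banana with both tight: 0.8182 servings and 10.5 servings → $3.64.
sweet potato + carrots: intersection lies outside the first quadrant.
sweet potato + broccoli with both tight: 1.773 servings and 0.9545 servings → $1.92.
banana + carrots with both tight: 12.5 servings and 1 serving → $4.20.
banana + broccoli with both targets exact would need a negative amount; discard.
carrots + broccoli with both tight: 2.786 servings and 1.461 servings → $2.57.
So the least-cost plan costs $1.92.

$1.92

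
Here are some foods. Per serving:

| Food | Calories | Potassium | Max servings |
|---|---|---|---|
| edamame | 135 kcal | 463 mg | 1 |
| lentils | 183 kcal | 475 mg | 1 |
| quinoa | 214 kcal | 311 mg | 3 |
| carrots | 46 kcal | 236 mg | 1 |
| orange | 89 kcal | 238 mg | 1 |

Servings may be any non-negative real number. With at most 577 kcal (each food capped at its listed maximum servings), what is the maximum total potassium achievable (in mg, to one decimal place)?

1592.2 mg

Potassium per kcal: carrots 5.13, edamame 3.43, orange 2.674, lentils 2.596, quinoa 1.453.
Take 1 serving of carrots: uses 46 kcal, +236.0 mg potassium (running total 236.0 mg).
Take 1 serving of edamame: uses 135 kcal, +463.0 mg potassium (running total 699.0 mg).
Take 1 serving of orange: uses 89 kcal, +238.0 mg potassium (running total 937.0 mg).
Take 1 serving of lentils: uses 183 kcal, +475.0 mg potassium (running total 1412.0 mg).
Take 0.5794 servings of quinoa: uses 124 kcal, +180.2 mg potassium (running total 1592.2 mg).
Greedy by best ratio exhausts the calories allowance optimally: 1592.2 mg.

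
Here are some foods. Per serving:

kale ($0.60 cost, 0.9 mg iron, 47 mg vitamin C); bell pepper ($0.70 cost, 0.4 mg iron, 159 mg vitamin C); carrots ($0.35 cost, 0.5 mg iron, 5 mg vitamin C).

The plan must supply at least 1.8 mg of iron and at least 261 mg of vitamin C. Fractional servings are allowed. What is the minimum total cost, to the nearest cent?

For a min-cost LP with two ≥-constraints, a basic feasible solution has at most two positive variables.
kale only: max(1.8/0.9, 261/47) = 5.553 servings → $3.33.
bell pepper only: max(1.8/0.4, 261/159) = 4.5 servings → $3.15.
carrots only: max(1.8/0.5, 261/5) = 52.2 servings → $18.27.
kale + bell pepper with both tight: 1.463 servings and 1.209 servings → $1.72.
kale + carrots: the both-tight solution has a negative serving — not a feasible corner.
bell pepper + carrots with both tight: 1.568 servings and 2.346 servings → $1.92.
The minimum over all feasible corners is $1.72.

$1.72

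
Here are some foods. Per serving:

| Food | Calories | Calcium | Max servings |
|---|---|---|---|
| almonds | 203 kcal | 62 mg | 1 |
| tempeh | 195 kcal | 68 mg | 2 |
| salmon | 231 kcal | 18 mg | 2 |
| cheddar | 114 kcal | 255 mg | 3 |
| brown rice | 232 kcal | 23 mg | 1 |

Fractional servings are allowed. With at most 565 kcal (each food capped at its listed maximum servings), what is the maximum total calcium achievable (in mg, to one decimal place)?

842.8 mg

Calcium per kcal: cheddar 2.237, tempeh 0.3487, almonds 0.3054, brown rice 0.09914, salmon 0.07792.
Take 3 servings of cheddar: uses 342 kcal, +765.0 mg calcium (running total 765.0 mg).
Take 1.144 servings of tempeh: uses 223 kcal, +77.8 mg calcium (running total 842.8 mg).
Filling greedily by calcium-per-kcal is optimal for one linear limit, giving 842.8 mg.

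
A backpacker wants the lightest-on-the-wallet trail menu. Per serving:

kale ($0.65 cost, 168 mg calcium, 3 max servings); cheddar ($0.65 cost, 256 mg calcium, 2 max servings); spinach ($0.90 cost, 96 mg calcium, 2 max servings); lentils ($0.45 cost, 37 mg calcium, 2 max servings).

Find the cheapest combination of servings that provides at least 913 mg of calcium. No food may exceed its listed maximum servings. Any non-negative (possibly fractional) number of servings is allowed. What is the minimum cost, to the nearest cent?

$2.85

Cost per mg of calcium: cheddar $0.0025, kale $0.0039, spinach $0.0094, lentils $0.0122.
Take 2 servings of cheddar: +512.0 mg calcium for $1.30 (total $1.30, still need 401.0 mg).
Take 2.387 servings of kale: +401.0 mg calcium for $1.55 (total $2.85, still need 0.0 mg).
Greedy by cheapest-per-mg is optimal for a single linear constraint, so the minimum cost is $2.85.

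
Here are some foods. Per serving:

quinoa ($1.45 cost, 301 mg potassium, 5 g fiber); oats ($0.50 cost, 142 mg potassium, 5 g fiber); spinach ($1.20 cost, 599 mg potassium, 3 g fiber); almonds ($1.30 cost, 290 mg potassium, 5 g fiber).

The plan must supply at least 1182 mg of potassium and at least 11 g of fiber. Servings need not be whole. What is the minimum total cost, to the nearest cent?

$2.62

quinoa only: max(1182/301, 11/5) = 3.927 servings → $5.69.
oats only: max(1182/142, 11/5) = 8.324 servings → $4.16.
spinach only: max(1182/599, 11/3) = 3.667 servings → $4.40.
almonds only: max(1182/290, 11/5) = 4.076 servings → $5.30.
quinoa + oats: the both-tight solution has a negative serving — not a feasible corner.
quinoa + spinach with both tight: 1.455 servings and 1.242 servings → $3.60.
quinoa + almonds: intersection lies outside the first quadrant.
oats + spinach with both tight: 1.185 servings and 1.692 servings → $2.62.
oats + almonds: the both-tight solution has a negative serving — not a feasible corner.
spinach + almonds with both tight: 1.28 servings and 1.432 servings → $3.40.
The minimum over all feasible corners is $2.62.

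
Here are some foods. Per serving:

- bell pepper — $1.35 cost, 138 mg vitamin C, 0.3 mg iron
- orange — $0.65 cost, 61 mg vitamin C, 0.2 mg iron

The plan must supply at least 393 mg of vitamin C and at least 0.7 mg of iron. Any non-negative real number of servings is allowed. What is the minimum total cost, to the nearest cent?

bell pepper only: max(393/138, 0.7/0.3) = 2.848 servings → $3.84.
orange only: max(393/61, 0.7/0.2) = 6.443 servings → $4.19.
bell pepper + orange: the both-tight solution has a negative serving — not a feasible corner.
So the least-cost plan costs $3.84.

$3.84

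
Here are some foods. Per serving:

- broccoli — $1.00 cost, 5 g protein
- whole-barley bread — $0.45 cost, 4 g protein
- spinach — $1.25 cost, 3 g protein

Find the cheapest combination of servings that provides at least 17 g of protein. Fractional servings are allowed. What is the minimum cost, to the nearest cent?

Cost per g of protein: whole-barley bread $0.1125, broccoli $0.2000, spinach $0.4167.
With no serving limits, use only whole-barley bread: 17 g / 4 g = 4.25 servings × $0.45 = $1.91.

$1.91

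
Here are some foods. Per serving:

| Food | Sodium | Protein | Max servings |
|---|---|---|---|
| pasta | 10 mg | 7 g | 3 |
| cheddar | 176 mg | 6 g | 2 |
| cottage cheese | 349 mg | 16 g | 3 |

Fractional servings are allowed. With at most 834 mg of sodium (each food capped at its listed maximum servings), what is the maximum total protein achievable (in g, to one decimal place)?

57.9 g

Protein per mg sodium: pasta 0.7, cottage cheese 0.04585, cheddar 0.03409.
Take 3 servings of pasta: uses 30 mg sodium, +21.0 g protein (running total 21.0 g).
Take 2.304 servings of cottage cheese: uses 804 mg sodium, +36.9 g protein (running total 57.9 g).
Filling greedily by protein-per-mg sodium is optimal for one linear limit, giving 57.9 g.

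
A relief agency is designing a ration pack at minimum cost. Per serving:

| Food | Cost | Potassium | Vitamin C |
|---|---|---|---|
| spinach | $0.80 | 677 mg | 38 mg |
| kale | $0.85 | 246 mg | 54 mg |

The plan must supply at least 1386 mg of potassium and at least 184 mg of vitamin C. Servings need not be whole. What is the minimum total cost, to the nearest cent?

$3.12

spinach only: max(1386/677, 184/38) = 4.842 servings → $3.87.
kale only: max(1386/246, 184/54) = 5.634 servings → $4.79.
spinach + kale with both tight: 1.087 servings and 2.642 servings → $3.12.
So the least-cost plan costs $3.12.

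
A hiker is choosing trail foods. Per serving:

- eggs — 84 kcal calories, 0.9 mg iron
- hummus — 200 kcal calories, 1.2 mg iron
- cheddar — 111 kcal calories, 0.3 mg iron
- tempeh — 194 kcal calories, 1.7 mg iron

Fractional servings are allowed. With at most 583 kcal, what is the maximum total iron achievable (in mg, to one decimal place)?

6.2 mg

Iron per kcal: eggs 0.01071, tempeh 0.008763, hummus 0.006, cheddar 0.002703.
With no serving limits, spend the whole calories allowance on eggs: 583 kcal / 84 kcal × 0.9 mg = 6.2 mg.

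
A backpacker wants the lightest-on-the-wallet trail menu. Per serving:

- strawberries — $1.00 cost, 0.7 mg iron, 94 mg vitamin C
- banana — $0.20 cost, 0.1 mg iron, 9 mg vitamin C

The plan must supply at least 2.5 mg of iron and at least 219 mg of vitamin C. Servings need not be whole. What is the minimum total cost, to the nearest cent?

$3.57

At the optimum either one food covers both requirements or two foods hit both targets exactly; no other combination can be cheaper.
strawberries only: max(2.5/0.7, 219/94) = 3.571 servings → $3.57.
banana only: max(2.5/0.1, 219/9) = 25 servings → $5.00.
strawberries + banana: intersection lies outside the first quadrant.
Cheapest feasible corner: $3.57.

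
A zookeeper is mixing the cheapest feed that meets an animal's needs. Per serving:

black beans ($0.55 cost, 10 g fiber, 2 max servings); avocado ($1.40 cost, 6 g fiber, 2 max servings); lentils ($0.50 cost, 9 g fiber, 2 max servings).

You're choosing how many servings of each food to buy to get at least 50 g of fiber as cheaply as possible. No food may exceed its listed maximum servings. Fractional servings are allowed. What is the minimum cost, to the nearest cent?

Cost per g of fiber: black beans $0.0550, lentils $0.0556, avocado $0.2333.
Take 2 servings of black beans: +20.0 g fiber for $1.10 (total $1.10, still need 30.0 g).
Take 2 servings of lentils: +18.0 g fiber for $1.00 (total $2.10, still need 12.0 g).
Take 2 servings of avocado: +12.0 g fiber for $2.80 (total $4.90, still need 0.0 g).
Filling from the cheapest source first is optimal under one linear minimum: $4.90.

$4.90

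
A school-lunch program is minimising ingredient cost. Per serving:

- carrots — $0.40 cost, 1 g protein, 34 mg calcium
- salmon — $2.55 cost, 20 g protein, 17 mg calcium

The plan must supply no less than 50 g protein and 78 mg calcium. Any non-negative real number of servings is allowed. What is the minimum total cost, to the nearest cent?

At the optimum either one food covers both requirements or two foods hit both targets exactly; no other combination can be cheaper.
carrots only: max(50/1, 78/34) = 50 servings → $20.00.
salmon only: max(50/20, 78/17) = 4.588 servings → $11.70.
carrots + salmon with both tight: 1.071 servings and 2.446 servings → $6.67.
Cheapest feasible corner: $6.67.

$6.67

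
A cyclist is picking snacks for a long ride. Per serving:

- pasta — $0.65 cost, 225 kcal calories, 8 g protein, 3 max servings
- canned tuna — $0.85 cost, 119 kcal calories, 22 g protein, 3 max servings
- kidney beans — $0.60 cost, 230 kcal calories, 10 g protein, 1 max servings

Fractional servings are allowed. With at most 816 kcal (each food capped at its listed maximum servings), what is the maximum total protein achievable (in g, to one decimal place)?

84.1 g

Protein per kcal: canned tuna 0.1849, kidney beans 0.04348, pasta 0.03556.
Take 3 servings of canned tuna: uses 357 kcal, +66.0 g protein (running total 66.0 g).
Take 1 serving of kidney beans: uses 230 kcal, +10.0 g protein (running total 76.0 g).
Take 1.018 servings of pasta: uses 229 kcal, +8.1 g protein (running total 84.1 g).
Greedy by best ratio exhausts the calories allowance optimally: 84.1 g.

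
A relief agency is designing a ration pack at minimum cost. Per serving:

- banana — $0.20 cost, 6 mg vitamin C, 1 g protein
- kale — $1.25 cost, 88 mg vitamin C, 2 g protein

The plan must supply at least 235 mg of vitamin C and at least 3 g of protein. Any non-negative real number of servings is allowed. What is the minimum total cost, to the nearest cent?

$3.34

With two linear requirements the optimum uses one or two foods; enumerate the corners.
banana only: max(235/6, 3/1) = 39.17 servings → $7.83.
kale only: max(235/88, 3/2) = 2.67 servings → $3.34.
banana + kale: intersection lies outside the first quadrant.
So the least-cost plan costs $3.34.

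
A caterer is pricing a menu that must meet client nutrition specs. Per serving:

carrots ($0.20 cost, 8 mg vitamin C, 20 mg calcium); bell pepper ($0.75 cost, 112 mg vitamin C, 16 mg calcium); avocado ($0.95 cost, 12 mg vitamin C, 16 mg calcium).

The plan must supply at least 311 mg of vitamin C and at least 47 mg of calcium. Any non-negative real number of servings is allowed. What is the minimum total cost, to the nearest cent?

Compare the cost at each extreme point of the feasible region.
carrots only: max(311/8, 47/20) = 38.88 servings → $7.78.
bell pepper only: max(311/112, 47/16) = 2.938 servings → $2.20.
avocado only: max(311/12, 47/16) = 25.92 servings → $24.62.
carrots + bell pepper with both tight: 0.1364 servings and 2.767 servings → $2.10.
carrots + avocado: the both-tight solution has a negative serving — not a feasible corner.
bell pepper + avocado with both tight: 2.757 servings and 0.18 servings → $2.24.
Cheapest feasible corner: $2.10.

$2.10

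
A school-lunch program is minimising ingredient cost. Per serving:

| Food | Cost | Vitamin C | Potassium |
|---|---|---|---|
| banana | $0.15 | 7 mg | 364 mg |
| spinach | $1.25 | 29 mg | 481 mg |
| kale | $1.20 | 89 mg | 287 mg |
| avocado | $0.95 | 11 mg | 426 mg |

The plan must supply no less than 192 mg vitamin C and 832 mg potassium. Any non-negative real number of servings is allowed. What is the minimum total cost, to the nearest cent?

An LP optimum is at a vertex; with two nutrient constraints at most two foods are used. Check each candidate.
banana only: max(192/7, 832/364) = 27.43 servings → $4.11.
spinach only: max(192/29, 832/481) = 6.621 servings → $8.28.
kale only: max(192/89, 832/287) = 2.899 servings → $3.48.
avocado only: max(192/11, 832/426) = 17.45 servings → $16.58.
banana + spinach with both targets exact would need a negative amount; discard.
banana + kale with both tight: 0.6234 servings and 2.108 servings → $2.62.
banana + avocado: the both-tight solution has a negative serving — not a feasible corner.
spinach + kale with both tight: 0.5493 servings and 1.978 servings → $3.06.
spinach + avocado with both targets exact would need a negative amount; discard.
kale + avocado with both tight: 2.09 servings and 0.545 servings → $3.03.
So the least-cost plan costs $2.62.

$2.62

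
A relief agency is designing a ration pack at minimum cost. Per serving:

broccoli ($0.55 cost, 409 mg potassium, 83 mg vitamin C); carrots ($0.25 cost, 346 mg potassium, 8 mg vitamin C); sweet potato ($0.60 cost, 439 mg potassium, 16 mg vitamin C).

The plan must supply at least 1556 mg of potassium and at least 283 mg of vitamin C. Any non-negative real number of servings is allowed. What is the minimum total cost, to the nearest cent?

With two linear requirements the optimum uses one or two foods; enumerate the corners.
broccoli only: max(1556/409, 283/83) = 3.804 servings → $2.09.
carrots only: max(1556/346, 283/8) = 35.38 servings → $8.84.
sweet potato only: max(1556/439, 283/16) = 17.69 servings → $10.61.
broccoli + carrots with both tight: 3.359 servings and 0.5266 servings → $1.98.
broccoli + sweet potato with both tight: 3.323 servings and 0.4483 servings → $2.10.
carrots + sweet potato with both targets exact would need a negative amount; discard.
Cheapest feasible corner: $1.98.

$1.98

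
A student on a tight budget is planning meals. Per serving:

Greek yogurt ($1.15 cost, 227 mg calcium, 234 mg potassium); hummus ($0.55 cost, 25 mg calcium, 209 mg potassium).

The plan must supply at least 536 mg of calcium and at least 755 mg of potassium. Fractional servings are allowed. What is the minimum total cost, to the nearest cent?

With two linear requirements the optimum uses one or two foods; enumerate the corners.
Greek yogurt only: max(536/227, 755/234) = 3.226 servings → $3.71.
hummus only: max(536/25, 755/209) = 21.44 servings → $11.79.
Greek yogurt + hummus with both tight: 2.24 servings and 1.105 servings → $3.18.
The minimum over all feasible corners is $3.18.

$3.18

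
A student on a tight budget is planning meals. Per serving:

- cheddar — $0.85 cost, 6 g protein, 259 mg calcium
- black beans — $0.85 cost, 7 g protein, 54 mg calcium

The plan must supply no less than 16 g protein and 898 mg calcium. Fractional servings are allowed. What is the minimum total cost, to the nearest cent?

$2.95

Two binding constraints pin down two serving amounts, so the optimal mix uses at most two foods. The candidates are each food alone (scaled to the tighter of protein/calcium) and each pair with both constraints tight.
cheddar only: max(16/6, 898/259) = 3.467 servings → $2.95.
black beans only: max(16/7, 898/54) = 16.63 servings → $14.14.
cheddar + black beans with both targets exact would need a negative amount; discard.
Cheapest feasible corner: $2.95.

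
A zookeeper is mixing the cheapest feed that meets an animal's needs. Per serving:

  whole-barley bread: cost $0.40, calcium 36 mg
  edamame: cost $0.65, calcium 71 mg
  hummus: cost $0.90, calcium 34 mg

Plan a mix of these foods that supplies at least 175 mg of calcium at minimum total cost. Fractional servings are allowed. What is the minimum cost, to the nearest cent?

Cost per mg of calcium: edamame $0.0092, whole-barley bread $0.0111, hummus $0.0265.
With no serving limits, use only edamame: 175 mg / 71 mg = 2.465 servings × $0.65 = $1.60.

$1.60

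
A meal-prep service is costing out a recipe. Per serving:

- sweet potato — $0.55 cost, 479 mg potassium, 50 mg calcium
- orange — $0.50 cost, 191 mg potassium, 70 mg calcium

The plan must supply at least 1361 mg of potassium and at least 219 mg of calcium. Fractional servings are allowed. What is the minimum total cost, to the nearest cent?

Minimising a linear cost over {potassium ≥ 1361, calcium ≥ 219, servings ≥ 0} — the optimum is at a vertex, using one or two foods.
sweet potato only: max(1361/479, 219/50) = 4.38 servings → $2.41.
orange only: max(1361/191, 219/70) = 7.126 servings → $3.56.
sweet potato + orange with both tight: 2.229 servings and 1.537 servings → $1.99.
So the least-cost plan costs $1.99.

$1.99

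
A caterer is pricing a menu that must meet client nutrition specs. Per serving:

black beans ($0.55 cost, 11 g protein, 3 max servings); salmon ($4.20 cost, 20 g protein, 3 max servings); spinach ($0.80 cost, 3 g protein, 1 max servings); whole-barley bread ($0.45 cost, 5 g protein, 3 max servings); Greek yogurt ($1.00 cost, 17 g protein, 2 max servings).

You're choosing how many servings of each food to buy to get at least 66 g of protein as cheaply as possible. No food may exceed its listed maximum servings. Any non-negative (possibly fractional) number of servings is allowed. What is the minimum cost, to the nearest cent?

Cost per g of protein: black beans $0.0500, Greek yogurt $0.0588, whole-barley bread $0.0900, salmon $0.2100, spinach $0.2667.
Take 3 servings of black beans: +33.0 g protein for $1.65 (total $1.65, still need 33.0 g).
Take 1.941 servings of Greek yogurt: +33.0 g protein for $1.94 (total $3.59, still need 0.0 g).
Greedy by cheapest-per-g is optimal for a single linear constraint, so the minimum cost is $3.59.

$3.59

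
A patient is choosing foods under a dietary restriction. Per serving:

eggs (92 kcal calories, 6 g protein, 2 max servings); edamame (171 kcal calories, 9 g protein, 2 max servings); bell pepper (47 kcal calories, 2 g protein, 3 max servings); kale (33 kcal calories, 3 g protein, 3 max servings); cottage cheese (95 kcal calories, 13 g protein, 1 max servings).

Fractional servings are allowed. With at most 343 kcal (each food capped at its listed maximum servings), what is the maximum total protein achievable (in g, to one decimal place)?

Protein per kcal: cottage cheese 0.1368, kale 0.09091, eggs 0.06522, edamame 0.05263, bell pepper 0.04255.
Take 1 serving of cottage cheese: uses 95 kcal, +13.0 g protein (running total 13.0 g).
Take 3 servings of kale: uses 99 kcal, +9.0 g protein (running total 22.0 g).
Take 1.62 servings of eggs: uses 149 kcal, +9.7 g protein (running total 31.7 g).
Filling greedily by protein-per-kcal is optimal for one linear limit, giving 31.7 g.

31.7 g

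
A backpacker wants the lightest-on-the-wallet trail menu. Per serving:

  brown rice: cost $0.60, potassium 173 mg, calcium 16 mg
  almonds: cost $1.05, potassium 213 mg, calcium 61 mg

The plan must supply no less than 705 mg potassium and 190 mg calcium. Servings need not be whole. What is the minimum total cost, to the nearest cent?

With two linear requirements the optimum uses one or two foods; enumerate the corners.
brown rice only: max(705/173, 190/16) = 11.88 servings → $7.12.
almonds only: max(705/213, 190/61) = 3.31 servings → $3.48.
brown rice + almonds with both tight: 0.3548 servings and 3.022 servings → $3.39.
The minimum over all feasible corners is $3.39.

$3.39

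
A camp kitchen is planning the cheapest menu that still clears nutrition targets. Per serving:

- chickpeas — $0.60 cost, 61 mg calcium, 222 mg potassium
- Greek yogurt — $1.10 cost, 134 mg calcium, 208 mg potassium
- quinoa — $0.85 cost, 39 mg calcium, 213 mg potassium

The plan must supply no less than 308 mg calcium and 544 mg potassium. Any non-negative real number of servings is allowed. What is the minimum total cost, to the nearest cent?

$2.58

For a min-cost LP with two ≥-constraints, a basic feasible solution has at most two positive variables.
chickpeas only: max(308/61, 544/222) = 5.049 servings → $3.03.
Greek yogurt only: max(308/134, 544/208) = 2.615 servings → $2.88.
quinoa only: max(308/39, 544/213) = 7.897 servings → $6.71.
chickpeas + Greek yogurt with both tight: 0.5177 servings and 2.063 servings → $2.58.
chickpeas + quinoa: intersection lies outside the first quadrant.
Greek yogurt + quinoa with both tight: 2.173 servings and 0.4323 servings → $2.76.
Cheapest feasible corner: $2.58.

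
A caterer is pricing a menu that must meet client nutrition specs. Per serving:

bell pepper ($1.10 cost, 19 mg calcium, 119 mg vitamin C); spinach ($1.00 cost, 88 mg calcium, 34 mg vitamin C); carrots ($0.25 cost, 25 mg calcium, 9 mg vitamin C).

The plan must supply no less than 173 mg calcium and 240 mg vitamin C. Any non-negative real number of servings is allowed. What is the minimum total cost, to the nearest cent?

Minimising a linear cost over {calcium ≥ 173, vitamin C ≥ 240, servings ≥ 0} — the optimum is at a vertex, using one or two foods.
bell pepper only: max(173/19, 240/119) = 9.105 servings → $10.02.
spinach only: max(173/88, 240/34) = 7.059 servings → $7.06.
carrots only: max(173/25, 240/9) = 26.67 servings → $6.67.
bell pepper + spinach with both tight: 1.551 servings and 1.631 servings → $3.34.
bell pepper + carrots with both tight: 1.585 servings and 5.716 servings → $3.17.
spinach + carrots: the both-tight solution has a negative serving — not a feasible corner.
Cheapest feasible corner: $3.17.

$3.17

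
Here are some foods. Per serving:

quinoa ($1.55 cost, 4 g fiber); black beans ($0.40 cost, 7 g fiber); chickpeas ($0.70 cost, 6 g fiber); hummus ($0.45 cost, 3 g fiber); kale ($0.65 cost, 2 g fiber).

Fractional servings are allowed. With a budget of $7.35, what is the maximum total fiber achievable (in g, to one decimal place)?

Fiber per dollar: black beans 17.5, chickpeas 8.571, hummus 6.667, kale 3.077, quinoa 2.581.
With no serving limits, spend the whole cost allowance on black beans: $7.35 / $0.40 × 7 g = 128.6 g.

128.6 g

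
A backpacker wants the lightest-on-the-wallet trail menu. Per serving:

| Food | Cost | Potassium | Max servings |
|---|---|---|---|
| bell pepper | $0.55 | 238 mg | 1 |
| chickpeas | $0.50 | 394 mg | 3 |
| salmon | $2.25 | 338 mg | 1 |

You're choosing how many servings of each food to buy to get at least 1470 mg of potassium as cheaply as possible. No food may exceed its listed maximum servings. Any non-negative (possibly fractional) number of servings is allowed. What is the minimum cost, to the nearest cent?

Cost per mg of potassium: chickpeas $0.0013, bell pepper $0.0023, salmon $0.0067.
Take 3 servings of chickpeas: +1182.0 mg potassium for $1.50 (total $1.50, still need 288.0 mg).
Take 1 serving of bell pepper: +238.0 mg potassium for $0.55 (total $2.05, still need 50.0 mg).
Take 0.1479 servings of salmon: +50.0 mg potassium for $0.33 (total $2.38, still need 0.0 mg).
Greedy by cheapest-per-mg is optimal for a single linear constraint, so the minimum cost is $2.38.

$2.38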